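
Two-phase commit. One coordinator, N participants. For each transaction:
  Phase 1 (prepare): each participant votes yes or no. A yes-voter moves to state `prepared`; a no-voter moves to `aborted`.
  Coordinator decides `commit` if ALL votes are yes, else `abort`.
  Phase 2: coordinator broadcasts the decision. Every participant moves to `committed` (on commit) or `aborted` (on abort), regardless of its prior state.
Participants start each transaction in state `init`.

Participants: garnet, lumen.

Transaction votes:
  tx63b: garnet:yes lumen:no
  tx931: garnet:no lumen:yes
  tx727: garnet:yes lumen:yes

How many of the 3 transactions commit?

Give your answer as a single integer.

tx63b: no from lumen -> abort (commits=0)
tx931: no from garnet -> abort (commits=0)
tx727: all yes -> commit (commits=1)

Answer: 1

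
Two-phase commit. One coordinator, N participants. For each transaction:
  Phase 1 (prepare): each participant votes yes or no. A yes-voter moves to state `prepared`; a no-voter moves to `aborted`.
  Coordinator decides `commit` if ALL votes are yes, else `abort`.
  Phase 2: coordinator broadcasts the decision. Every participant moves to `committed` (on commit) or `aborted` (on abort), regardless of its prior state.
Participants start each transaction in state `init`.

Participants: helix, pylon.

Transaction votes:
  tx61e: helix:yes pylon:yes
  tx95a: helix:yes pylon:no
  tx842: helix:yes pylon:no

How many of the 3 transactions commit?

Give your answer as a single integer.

Answer: 1

Derivation:
tx61e: all yes -> commit (commits=1)
tx95a: no from pylon -> abort (commits=1)
tx842: no from pylon -> abort (commits=1)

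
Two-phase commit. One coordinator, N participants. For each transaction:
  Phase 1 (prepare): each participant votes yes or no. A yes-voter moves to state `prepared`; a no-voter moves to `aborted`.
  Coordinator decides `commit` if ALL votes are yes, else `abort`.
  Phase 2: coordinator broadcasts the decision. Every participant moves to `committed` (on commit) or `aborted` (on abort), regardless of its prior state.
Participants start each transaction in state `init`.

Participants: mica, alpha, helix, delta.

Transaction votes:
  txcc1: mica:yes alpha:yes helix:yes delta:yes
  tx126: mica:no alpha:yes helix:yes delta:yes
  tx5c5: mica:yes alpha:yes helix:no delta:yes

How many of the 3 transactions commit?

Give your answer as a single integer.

txcc1: all yes -> commit (commits=1)
tx126: no from mica -> abort (commits=1)
tx5c5: no from helix -> abort (commits=1)

Answer: 1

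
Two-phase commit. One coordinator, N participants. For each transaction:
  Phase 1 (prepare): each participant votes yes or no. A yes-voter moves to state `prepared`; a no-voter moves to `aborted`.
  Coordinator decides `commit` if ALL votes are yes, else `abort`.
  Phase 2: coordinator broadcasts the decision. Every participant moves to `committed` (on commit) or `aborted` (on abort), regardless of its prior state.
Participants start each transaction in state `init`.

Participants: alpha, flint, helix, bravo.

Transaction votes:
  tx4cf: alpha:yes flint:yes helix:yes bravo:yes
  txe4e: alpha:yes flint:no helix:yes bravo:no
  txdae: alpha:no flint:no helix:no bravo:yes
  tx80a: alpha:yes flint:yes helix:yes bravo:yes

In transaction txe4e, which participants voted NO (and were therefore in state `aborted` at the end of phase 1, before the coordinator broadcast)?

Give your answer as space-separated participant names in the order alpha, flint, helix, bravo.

Answer: flint bravo

Derivation:
Txn txe4e phase 1: alpha yes -> prepared; flint no -> aborted; helix yes -> prepared; bravo no -> aborted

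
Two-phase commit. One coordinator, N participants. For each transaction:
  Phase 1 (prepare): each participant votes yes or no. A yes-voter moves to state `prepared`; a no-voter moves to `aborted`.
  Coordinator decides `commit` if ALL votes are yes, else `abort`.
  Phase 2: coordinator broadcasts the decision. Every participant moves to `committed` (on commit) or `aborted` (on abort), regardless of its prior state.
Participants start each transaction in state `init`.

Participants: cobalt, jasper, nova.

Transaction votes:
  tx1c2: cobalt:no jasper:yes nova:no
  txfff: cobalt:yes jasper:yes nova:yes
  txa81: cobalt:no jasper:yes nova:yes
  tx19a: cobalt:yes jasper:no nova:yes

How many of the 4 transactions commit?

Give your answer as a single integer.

tx1c2: no from cobalt, nova -> abort (commits=0)
txfff: all yes -> commit (commits=1)
txa81: no from cobalt -> abort (commits=1)
tx19a: no from jasper -> abort (commits=1)

Answer: 1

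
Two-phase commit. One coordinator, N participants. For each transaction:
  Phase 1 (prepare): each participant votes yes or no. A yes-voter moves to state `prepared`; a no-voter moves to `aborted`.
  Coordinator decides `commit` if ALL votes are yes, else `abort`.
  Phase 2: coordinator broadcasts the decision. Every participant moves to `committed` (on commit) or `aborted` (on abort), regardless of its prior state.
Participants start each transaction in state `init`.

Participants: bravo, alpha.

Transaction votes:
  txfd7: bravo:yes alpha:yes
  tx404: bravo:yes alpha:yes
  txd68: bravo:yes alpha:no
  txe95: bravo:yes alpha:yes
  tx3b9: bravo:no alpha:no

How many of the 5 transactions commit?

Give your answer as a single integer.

txfd7: all yes -> commit (commits=1)
tx404: all yes -> commit (commits=2)
txd68: no from alpha -> abort (commits=2)
txe95: all yes -> commit (commits=3)
tx3b9: no from bravo, alpha -> abort (commits=3)

Answer: 3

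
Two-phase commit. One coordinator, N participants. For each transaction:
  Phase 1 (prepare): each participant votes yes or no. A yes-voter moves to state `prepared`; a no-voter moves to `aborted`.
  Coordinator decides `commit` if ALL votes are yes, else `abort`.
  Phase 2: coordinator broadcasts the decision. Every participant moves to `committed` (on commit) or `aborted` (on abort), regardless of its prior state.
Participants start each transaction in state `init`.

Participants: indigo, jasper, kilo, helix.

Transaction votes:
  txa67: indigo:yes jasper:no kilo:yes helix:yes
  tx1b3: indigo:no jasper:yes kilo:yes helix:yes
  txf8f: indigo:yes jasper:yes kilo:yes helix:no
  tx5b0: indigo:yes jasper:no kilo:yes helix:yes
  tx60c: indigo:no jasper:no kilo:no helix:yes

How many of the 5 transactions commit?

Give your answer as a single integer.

Answer: 0

Derivation:
txa67: no from jasper -> abort (commits=0)
tx1b3: no from indigo -> abort (commits=0)
txf8f: no from helix -> abort (commits=0)
tx5b0: no from jasper -> abort (commits=0)
tx60c: no from indigo, jasper, kilo -> abort (commits=0)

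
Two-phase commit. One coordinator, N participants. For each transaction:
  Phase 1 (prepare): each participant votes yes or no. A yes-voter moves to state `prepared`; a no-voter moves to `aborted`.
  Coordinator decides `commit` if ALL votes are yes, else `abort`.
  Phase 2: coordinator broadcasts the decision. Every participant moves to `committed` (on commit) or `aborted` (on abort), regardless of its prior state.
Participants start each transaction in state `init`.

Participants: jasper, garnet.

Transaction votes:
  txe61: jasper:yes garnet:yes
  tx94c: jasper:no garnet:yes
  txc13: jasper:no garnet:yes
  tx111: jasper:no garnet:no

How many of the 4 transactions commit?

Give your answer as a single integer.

txe61: all yes -> commit (commits=1)
tx94c: no from jasper -> abort (commits=1)
txc13: no from jasper -> abort (commits=1)
tx111: no from jasper, garnet -> abort (commits=1)

Answer: 1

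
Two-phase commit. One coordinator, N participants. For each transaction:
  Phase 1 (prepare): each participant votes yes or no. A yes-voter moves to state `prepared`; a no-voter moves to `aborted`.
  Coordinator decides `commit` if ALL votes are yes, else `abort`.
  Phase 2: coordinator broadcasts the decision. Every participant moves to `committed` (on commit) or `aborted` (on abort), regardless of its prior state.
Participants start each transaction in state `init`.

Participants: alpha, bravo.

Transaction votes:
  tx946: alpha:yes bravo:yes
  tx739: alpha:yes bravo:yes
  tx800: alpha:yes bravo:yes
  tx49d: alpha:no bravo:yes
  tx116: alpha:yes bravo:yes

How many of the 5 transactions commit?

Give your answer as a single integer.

Answer: 4

Derivation:
tx946: all yes -> commit (commits=1)
tx739: all yes -> commit (commits=2)
tx800: all yes -> commit (commits=3)
tx49d: no from alpha -> abort (commits=3)
tx116: all yes -> commit (commits=4)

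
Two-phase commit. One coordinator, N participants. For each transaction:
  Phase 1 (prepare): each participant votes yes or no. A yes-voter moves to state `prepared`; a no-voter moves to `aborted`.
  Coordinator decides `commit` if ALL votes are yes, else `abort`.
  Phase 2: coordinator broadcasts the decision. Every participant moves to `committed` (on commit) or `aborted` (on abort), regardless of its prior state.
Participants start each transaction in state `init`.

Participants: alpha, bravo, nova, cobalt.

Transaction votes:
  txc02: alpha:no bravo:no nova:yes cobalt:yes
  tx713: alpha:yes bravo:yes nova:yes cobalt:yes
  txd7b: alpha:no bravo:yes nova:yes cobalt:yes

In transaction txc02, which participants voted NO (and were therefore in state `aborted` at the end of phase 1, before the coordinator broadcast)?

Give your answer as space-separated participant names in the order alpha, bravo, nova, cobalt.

Txn txc02 phase 1: alpha no -> aborted; bravo no -> aborted; nova yes -> prepared; cobalt yes -> prepared

Answer: alpha bravo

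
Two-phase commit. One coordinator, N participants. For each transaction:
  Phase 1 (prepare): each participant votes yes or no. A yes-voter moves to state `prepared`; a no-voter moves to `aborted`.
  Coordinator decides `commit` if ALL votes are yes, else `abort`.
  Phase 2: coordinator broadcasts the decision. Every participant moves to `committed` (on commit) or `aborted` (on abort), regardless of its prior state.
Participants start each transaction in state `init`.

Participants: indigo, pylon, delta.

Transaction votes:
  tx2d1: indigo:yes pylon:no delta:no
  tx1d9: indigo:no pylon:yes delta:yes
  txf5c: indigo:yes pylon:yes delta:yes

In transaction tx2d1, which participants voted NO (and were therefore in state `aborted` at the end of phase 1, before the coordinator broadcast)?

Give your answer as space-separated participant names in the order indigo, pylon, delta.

Txn tx2d1 phase 1: indigo yes -> prepared; pylon no -> aborted; delta no -> aborted

Answer: pylon delta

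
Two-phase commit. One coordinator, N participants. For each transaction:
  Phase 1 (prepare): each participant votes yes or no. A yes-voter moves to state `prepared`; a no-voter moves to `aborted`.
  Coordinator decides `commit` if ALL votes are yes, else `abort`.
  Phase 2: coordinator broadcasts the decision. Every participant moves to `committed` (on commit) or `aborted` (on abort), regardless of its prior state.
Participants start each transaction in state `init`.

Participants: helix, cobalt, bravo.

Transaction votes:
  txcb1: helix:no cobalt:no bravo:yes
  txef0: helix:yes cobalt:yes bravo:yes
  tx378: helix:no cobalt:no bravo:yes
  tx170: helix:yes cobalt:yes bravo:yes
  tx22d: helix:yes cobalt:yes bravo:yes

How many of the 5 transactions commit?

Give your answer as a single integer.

Answer: 3

Derivation:
txcb1: no from helix, cobalt -> abort (commits=0)
txef0: all yes -> commit (commits=1)
tx378: no from helix, cobalt -> abort (commits=1)
tx170: all yes -> commit (commits=2)
tx22d: all yes -> commit (commits=3)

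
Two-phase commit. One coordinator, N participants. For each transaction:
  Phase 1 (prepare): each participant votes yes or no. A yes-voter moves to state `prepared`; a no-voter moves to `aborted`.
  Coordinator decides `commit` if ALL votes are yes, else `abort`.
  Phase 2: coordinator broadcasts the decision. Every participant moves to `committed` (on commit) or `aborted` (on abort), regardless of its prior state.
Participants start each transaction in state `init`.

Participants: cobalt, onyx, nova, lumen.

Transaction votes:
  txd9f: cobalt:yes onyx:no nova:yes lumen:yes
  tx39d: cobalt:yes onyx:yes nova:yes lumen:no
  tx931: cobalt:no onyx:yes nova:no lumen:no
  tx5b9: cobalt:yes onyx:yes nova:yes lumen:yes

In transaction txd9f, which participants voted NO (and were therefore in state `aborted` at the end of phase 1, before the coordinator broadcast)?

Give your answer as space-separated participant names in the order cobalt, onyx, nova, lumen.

Answer: onyx

Derivation:
Txn txd9f phase 1: cobalt yes -> prepared; onyx no -> aborted; nova yes -> prepared; lumen yes -> prepared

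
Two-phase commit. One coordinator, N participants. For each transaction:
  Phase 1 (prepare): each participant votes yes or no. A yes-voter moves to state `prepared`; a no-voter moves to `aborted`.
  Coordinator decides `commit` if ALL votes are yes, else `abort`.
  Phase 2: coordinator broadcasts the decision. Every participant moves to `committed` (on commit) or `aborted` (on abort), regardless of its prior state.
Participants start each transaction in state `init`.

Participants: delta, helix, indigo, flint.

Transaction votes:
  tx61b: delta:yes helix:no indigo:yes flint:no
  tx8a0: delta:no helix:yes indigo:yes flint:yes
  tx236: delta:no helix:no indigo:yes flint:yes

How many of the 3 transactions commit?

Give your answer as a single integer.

tx61b: no from helix, flint -> abort (commits=0)
tx8a0: no from delta -> abort (commits=0)
tx236: no from delta, helix -> abort (commits=0)

Answer: 0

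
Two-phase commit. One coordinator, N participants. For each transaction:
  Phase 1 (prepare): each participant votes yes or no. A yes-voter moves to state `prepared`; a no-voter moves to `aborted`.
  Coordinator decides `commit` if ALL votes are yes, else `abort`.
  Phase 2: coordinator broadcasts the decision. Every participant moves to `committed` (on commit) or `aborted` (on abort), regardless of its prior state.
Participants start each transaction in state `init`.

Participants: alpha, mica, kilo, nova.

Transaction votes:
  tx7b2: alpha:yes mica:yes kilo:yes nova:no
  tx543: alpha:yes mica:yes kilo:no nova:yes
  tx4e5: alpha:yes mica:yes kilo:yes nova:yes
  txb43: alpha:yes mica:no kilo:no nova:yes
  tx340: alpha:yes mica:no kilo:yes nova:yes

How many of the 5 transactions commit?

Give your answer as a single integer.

Answer: 1

Derivation:
tx7b2: no from nova -> abort (commits=0)
tx543: no from kilo -> abort (commits=0)
tx4e5: all yes -> commit (commits=1)
txb43: no from mica, kilo -> abort (commits=1)
tx340: no from mica -> abort (commits=1)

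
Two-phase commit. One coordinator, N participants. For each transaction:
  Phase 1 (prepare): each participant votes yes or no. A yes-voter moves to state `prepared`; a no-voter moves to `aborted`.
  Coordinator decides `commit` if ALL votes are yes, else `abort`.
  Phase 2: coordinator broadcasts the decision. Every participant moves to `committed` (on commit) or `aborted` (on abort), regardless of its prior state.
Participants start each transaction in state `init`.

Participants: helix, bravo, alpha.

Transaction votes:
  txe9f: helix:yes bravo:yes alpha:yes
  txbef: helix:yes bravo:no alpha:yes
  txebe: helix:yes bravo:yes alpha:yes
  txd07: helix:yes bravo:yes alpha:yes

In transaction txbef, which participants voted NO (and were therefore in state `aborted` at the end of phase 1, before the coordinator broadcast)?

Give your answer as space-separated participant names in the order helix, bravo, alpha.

Answer: bravo

Derivation:
Txn txbef phase 1: helix yes -> prepared; bravo no -> aborted; alpha yes -> prepared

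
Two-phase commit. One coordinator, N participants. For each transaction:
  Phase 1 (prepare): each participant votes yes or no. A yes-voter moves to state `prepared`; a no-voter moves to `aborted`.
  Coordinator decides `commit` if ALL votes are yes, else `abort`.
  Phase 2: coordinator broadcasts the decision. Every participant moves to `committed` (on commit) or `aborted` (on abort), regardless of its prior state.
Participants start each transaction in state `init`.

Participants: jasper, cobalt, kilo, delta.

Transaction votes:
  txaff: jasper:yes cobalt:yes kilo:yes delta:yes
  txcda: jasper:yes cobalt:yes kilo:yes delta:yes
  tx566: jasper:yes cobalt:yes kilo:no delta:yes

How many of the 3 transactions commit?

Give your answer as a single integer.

txaff: all yes -> commit (commits=1)
txcda: all yes -> commit (commits=2)
tx566: no from kilo -> abort (commits=2)

Answer: 2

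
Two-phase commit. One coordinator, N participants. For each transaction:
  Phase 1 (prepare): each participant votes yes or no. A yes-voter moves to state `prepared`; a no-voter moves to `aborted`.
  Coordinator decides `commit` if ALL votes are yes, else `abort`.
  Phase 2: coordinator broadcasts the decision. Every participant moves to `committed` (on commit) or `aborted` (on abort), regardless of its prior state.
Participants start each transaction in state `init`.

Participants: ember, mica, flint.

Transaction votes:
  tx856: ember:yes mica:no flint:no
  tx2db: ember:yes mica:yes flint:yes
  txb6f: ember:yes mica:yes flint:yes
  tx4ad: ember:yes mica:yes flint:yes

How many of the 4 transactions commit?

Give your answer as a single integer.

tx856: no from mica, flint -> abort (commits=0)
tx2db: all yes -> commit (commits=1)
txb6f: all yes -> commit (commits=2)
tx4ad: all yes -> commit (commits=3)

Answer: 3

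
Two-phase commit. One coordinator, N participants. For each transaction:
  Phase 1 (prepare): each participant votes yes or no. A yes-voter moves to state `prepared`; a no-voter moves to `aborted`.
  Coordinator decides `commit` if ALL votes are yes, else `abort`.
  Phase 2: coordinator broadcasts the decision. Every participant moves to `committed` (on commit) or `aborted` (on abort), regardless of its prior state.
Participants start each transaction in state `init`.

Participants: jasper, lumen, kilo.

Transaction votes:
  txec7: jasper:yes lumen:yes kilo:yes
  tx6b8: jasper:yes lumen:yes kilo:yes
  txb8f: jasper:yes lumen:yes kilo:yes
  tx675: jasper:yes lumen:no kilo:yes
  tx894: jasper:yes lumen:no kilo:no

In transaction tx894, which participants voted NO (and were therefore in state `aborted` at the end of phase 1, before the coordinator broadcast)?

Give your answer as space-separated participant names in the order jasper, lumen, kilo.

Answer: lumen kilo

Derivation:
Txn tx894 phase 1: jasper yes -> prepared; lumen no -> aborted; kilo no -> aborted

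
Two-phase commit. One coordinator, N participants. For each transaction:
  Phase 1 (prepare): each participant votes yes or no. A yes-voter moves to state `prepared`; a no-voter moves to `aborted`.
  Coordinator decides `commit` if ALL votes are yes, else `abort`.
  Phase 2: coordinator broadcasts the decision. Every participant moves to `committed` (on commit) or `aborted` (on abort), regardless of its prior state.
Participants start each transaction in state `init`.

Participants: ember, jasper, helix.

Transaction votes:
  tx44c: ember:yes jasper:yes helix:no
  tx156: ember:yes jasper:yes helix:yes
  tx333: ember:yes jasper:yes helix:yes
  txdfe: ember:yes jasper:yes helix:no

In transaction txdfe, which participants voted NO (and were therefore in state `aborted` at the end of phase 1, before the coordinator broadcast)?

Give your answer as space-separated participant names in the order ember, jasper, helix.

Answer: helix

Derivation:
Txn txdfe phase 1: ember yes -> prepared; jasper yes -> prepared; helix no -> aborted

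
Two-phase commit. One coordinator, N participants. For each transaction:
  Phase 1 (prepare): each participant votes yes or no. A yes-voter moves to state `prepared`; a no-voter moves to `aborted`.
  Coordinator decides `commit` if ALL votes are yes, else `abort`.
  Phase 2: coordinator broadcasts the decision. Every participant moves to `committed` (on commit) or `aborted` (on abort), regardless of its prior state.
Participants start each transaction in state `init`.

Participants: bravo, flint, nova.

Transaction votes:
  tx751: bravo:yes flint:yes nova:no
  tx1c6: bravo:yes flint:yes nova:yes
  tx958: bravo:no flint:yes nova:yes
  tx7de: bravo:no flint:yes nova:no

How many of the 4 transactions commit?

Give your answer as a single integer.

tx751: no from nova -> abort (commits=0)
tx1c6: all yes -> commit (commits=1)
tx958: no from bravo -> abort (commits=1)
tx7de: no from bravo, nova -> abort (commits=1)

Answer: 1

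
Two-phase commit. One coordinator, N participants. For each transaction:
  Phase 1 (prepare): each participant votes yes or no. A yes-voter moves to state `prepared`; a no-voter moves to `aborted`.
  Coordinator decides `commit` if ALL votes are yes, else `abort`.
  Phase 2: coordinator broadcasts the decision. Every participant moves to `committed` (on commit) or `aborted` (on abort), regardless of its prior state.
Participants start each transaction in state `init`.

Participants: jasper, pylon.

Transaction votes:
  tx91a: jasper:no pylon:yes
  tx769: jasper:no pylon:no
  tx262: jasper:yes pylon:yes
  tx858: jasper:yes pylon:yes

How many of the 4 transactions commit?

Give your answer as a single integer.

Answer: 2

Derivation:
tx91a: no from jasper -> abort (commits=0)
tx769: no from jasper, pylon -> abort (commits=0)
tx262: all yes -> commit (commits=1)
tx858: all yes -> commit (commits=2)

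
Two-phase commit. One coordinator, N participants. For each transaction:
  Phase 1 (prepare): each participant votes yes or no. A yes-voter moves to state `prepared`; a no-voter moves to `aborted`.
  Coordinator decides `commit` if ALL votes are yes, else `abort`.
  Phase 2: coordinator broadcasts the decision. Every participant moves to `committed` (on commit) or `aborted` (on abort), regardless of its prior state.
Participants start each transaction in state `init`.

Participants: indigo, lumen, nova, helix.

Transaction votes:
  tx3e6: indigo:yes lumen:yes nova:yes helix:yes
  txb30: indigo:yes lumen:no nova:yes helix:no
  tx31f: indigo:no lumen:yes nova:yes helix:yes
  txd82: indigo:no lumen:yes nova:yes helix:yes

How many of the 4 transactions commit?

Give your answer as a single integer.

Answer: 1

Derivation:
tx3e6: all yes -> commit (commits=1)
txb30: no from lumen, helix -> abort (commits=1)
tx31f: no from indigo -> abort (commits=1)
txd82: no from indigo -> abort (commits=1)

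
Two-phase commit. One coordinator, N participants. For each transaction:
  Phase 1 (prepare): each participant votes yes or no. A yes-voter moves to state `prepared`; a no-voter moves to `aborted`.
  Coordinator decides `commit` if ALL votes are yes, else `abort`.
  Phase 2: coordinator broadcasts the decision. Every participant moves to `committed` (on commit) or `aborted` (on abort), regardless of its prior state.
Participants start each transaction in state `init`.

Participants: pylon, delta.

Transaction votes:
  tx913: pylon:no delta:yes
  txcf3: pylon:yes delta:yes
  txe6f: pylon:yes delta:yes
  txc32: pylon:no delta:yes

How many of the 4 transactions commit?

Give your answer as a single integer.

tx913: no from pylon -> abort (commits=0)
txcf3: all yes -> commit (commits=1)
txe6f: all yes -> commit (commits=2)
txc32: no from pylon -> abort (commits=2)

Answer: 2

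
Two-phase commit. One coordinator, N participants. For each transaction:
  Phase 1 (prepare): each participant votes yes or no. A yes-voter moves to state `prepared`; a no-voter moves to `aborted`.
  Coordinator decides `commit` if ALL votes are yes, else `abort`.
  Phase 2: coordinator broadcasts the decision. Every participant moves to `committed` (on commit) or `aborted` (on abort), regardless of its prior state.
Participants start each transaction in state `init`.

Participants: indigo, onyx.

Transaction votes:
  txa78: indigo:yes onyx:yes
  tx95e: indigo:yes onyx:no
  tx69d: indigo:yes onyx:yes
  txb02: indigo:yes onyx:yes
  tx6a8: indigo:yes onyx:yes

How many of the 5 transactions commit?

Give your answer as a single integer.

txa78: all yes -> commit (commits=1)
tx95e: no from onyx -> abort (commits=1)
tx69d: all yes -> commit (commits=2)
txb02: all yes -> commit (commits=3)
tx6a8: all yes -> commit (commits=4)

Answer: 4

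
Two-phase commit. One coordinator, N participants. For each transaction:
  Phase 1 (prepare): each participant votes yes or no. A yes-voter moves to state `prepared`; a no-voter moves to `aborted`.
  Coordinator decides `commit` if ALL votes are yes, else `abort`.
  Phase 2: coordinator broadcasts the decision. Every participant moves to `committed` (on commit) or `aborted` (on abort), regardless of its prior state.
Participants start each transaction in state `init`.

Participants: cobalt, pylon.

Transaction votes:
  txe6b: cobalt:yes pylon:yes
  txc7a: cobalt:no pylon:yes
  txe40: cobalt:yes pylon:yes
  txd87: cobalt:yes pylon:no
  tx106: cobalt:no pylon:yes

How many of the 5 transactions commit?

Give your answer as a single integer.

Answer: 2

Derivation:
txe6b: all yes -> commit (commits=1)
txc7a: no from cobalt -> abort (commits=1)
txe40: all yes -> commit (commits=2)
txd87: no from pylon -> abort (commits=2)
tx106: no from cobalt -> abort (commits=2)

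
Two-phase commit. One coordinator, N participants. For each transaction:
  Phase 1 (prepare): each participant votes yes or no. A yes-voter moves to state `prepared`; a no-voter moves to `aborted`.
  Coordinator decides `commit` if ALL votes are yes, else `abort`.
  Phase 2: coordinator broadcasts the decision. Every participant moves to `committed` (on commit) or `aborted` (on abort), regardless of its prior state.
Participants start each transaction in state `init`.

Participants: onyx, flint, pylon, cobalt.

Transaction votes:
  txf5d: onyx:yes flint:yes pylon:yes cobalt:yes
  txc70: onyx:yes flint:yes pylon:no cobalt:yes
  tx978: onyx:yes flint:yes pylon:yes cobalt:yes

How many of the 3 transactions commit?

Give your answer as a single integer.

txf5d: all yes -> commit (commits=1)
txc70: no from pylon -> abort (commits=1)
tx978: all yes -> commit (commits=2)

Answer: 2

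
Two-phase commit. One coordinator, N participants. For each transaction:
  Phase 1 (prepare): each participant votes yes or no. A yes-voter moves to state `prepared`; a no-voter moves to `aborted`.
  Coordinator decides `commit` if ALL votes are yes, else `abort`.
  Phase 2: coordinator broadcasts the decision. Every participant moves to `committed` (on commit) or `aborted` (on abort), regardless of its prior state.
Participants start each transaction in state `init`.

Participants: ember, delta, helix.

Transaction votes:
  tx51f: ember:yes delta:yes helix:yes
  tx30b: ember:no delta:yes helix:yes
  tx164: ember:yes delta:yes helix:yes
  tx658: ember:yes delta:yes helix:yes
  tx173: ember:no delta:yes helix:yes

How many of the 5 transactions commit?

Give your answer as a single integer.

tx51f: all yes -> commit (commits=1)
tx30b: no from ember -> abort (commits=1)
tx164: all yes -> commit (commits=2)
tx658: all yes -> commit (commits=3)
tx173: no from ember -> abort (commits=3)

Answer: 3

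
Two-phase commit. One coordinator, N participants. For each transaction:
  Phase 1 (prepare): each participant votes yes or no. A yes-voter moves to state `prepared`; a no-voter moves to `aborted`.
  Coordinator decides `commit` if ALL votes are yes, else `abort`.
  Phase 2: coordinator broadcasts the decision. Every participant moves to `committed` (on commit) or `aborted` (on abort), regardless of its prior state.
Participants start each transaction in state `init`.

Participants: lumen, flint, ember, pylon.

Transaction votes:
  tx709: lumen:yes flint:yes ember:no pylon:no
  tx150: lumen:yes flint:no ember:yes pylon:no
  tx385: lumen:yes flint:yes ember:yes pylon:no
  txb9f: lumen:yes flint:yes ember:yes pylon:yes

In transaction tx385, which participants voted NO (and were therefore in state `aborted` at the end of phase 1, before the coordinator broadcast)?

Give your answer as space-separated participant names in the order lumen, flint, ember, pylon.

Txn tx385 phase 1: lumen yes -> prepared; flint yes -> prepared; ember yes -> prepared; pylon no -> aborted

Answer: pylon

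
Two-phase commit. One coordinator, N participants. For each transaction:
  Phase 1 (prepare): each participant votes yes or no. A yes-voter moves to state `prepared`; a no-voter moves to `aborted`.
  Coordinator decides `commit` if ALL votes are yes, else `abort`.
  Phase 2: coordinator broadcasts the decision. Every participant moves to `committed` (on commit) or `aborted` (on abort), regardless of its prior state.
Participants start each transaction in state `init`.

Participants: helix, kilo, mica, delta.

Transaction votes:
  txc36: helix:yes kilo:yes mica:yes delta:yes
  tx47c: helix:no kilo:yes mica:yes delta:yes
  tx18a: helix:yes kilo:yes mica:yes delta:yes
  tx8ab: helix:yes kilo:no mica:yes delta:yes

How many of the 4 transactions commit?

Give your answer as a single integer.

txc36: all yes -> commit (commits=1)
tx47c: no from helix -> abort (commits=1)
tx18a: all yes -> commit (commits=2)
tx8ab: no from kilo -> abort (commits=2)

Answer: 2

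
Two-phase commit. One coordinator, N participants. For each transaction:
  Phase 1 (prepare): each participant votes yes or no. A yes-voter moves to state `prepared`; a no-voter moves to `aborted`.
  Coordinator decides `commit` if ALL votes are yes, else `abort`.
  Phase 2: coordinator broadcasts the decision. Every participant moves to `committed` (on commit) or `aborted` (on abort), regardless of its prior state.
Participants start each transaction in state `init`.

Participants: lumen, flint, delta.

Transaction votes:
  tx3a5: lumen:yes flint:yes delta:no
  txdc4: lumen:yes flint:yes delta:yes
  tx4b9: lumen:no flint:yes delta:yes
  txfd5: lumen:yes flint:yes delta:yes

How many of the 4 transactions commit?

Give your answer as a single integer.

tx3a5: no from delta -> abort (commits=0)
txdc4: all yes -> commit (commits=1)
tx4b9: no from lumen -> abort (commits=1)
txfd5: all yes -> commit (commits=2)

Answer: 2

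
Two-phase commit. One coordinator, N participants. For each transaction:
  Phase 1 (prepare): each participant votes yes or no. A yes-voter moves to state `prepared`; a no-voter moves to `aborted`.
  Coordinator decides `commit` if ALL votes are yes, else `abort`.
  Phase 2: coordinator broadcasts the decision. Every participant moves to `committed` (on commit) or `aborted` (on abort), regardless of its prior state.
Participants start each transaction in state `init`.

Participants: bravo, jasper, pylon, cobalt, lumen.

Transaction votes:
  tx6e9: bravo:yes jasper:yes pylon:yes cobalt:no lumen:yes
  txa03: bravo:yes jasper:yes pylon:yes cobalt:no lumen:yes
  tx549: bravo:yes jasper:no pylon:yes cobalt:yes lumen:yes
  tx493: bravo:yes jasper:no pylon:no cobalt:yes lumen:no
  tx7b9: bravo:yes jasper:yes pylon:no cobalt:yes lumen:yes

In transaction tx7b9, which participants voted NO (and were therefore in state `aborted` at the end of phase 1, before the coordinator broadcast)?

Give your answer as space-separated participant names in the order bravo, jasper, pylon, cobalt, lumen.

Answer: pylon

Derivation:
Txn tx7b9 phase 1: bravo yes -> prepared; jasper yes -> prepared; pylon no -> aborted; cobalt yes -> prepared; lumen yes -> prepared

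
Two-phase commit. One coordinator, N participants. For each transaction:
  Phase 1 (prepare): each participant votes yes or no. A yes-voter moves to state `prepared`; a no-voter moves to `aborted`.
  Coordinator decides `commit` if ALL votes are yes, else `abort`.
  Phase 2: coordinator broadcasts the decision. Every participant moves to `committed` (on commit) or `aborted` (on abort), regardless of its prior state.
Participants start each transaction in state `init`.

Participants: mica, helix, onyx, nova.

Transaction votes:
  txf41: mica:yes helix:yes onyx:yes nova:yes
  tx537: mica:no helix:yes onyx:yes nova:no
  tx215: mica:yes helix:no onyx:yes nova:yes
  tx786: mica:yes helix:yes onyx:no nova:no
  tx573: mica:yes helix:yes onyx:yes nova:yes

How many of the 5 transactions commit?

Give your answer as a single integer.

Answer: 2

Derivation:
txf41: all yes -> commit (commits=1)
tx537: no from mica, nova -> abort (commits=1)
tx215: no from helix -> abort (commits=1)
tx786: no from onyx, nova -> abort (commits=1)
tx573: all yes -> commit (commits=2)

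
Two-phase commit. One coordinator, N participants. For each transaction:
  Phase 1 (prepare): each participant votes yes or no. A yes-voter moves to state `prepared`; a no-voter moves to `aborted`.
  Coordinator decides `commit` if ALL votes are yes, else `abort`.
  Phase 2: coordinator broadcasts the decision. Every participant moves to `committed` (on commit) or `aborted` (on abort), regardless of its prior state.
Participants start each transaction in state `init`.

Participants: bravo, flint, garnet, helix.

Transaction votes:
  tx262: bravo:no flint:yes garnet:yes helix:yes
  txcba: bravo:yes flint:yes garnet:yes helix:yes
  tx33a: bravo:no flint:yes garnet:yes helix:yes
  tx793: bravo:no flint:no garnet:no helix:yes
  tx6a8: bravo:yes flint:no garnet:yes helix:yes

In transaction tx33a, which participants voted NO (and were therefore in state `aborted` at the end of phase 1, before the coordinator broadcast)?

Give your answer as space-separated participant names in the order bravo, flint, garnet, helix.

Txn tx33a phase 1: bravo no -> aborted; flint yes -> prepared; garnet yes -> prepared; helix yes -> prepared

Answer: bravo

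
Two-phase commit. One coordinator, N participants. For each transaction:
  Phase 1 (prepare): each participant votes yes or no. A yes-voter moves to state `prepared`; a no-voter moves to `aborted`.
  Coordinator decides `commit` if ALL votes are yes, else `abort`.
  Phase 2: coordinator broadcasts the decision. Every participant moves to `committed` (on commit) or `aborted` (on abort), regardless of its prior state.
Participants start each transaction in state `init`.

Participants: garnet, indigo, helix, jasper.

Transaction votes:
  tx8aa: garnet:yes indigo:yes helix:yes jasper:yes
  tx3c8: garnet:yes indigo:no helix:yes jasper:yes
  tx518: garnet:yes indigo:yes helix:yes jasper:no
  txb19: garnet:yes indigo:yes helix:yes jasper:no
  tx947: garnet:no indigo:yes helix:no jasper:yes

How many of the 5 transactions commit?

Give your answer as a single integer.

tx8aa: all yes -> commit (commits=1)
tx3c8: no from indigo -> abort (commits=1)
tx518: no from jasper -> abort (commits=1)
txb19: no from jasper -> abort (commits=1)
tx947: no from garnet, helix -> abort (commits=1)

Answer: 1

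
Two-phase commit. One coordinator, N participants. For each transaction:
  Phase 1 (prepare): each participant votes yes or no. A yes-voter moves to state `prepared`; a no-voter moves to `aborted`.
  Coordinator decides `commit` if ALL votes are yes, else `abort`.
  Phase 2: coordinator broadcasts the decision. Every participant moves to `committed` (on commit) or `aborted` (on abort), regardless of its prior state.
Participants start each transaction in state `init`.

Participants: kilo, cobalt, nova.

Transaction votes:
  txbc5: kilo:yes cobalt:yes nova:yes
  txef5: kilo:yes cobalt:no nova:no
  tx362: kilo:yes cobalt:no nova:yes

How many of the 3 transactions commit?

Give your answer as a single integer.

txbc5: all yes -> commit (commits=1)
txef5: no from cobalt, nova -> abort (commits=1)
tx362: no from cobalt -> abort (commits=1)

Answer: 1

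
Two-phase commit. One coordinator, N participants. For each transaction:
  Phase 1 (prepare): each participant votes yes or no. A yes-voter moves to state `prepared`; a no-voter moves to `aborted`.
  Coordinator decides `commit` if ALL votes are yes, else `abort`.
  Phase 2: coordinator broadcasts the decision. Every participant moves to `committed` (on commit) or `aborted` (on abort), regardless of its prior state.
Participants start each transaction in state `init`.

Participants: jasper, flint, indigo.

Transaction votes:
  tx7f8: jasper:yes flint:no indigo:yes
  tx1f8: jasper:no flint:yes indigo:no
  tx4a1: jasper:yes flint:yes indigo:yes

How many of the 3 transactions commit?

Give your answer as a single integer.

tx7f8: no from flint -> abort (commits=0)
tx1f8: no from jasper, indigo -> abort (commits=0)
tx4a1: all yes -> commit (commits=1)

Answer: 1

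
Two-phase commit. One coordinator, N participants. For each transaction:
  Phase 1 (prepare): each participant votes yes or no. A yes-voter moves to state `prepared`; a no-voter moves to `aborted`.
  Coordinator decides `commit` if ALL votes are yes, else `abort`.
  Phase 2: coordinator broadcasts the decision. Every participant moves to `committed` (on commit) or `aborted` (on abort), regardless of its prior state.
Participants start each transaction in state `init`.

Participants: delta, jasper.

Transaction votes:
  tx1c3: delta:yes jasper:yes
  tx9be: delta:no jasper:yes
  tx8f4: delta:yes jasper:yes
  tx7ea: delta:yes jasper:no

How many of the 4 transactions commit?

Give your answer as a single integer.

tx1c3: all yes -> commit (commits=1)
tx9be: no from delta -> abort (commits=1)
tx8f4: all yes -> commit (commits=2)
tx7ea: no from jasper -> abort (commits=2)

Answer: 2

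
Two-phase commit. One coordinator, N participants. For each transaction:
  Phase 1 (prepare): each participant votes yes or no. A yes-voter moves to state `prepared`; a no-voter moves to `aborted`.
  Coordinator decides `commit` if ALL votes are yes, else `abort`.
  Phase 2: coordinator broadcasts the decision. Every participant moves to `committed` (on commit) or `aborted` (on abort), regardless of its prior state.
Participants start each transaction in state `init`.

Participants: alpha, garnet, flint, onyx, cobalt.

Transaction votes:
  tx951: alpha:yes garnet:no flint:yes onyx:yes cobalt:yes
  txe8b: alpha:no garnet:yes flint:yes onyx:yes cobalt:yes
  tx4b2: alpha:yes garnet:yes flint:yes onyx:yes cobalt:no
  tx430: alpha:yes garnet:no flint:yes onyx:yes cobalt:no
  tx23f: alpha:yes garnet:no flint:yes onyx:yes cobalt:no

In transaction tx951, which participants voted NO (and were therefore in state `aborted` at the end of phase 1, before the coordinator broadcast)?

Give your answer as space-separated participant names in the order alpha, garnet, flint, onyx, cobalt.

Txn tx951 phase 1: alpha yes -> prepared; garnet no -> aborted; flint yes -> prepared; onyx yes -> prepared; cobalt yes -> prepared

Answer: garnet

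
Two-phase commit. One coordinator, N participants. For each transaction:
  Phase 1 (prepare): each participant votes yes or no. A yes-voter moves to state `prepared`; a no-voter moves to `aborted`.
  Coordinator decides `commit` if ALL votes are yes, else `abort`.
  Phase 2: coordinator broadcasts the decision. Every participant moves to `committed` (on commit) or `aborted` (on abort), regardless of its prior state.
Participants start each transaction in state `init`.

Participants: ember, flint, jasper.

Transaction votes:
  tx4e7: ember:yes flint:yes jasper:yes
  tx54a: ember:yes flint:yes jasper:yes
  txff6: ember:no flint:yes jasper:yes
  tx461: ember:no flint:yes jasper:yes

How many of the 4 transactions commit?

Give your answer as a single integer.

tx4e7: all yes -> commit (commits=1)
tx54a: all yes -> commit (commits=2)
txff6: no from ember -> abort (commits=2)
tx461: no from ember -> abort (commits=2)

Answer: 2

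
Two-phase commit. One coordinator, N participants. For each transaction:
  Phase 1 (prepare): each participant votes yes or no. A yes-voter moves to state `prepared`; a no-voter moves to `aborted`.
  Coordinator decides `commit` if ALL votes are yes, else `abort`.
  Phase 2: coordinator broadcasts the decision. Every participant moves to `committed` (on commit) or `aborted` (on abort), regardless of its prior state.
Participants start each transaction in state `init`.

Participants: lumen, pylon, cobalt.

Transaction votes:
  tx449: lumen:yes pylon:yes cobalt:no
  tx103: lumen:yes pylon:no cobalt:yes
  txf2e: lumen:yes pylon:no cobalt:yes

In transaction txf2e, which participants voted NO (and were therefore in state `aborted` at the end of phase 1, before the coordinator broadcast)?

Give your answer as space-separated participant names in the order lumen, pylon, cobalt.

Answer: pylon

Derivation:
Txn txf2e phase 1: lumen yes -> prepared; pylon no -> aborted; cobalt yes -> prepared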